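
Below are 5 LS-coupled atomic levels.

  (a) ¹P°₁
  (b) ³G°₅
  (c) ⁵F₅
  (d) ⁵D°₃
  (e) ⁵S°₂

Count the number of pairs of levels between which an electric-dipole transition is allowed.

0

(a)–(b): forbidden (parity, ΔS, ΔL, ΔJ).
(a)–(c): forbidden (ΔS, ΔL, ΔJ).
(a)–(d): forbidden (parity, ΔS, ΔJ).
(a)–(e): forbidden (parity, ΔS).
(b)–(c): forbidden (ΔS).
(b)–(d): forbidden (parity, ΔS, ΔL, ΔJ).
(b)–(e): forbidden (parity, ΔS, ΔL, ΔJ).
(c)–(d): forbidden (ΔJ).
(c)–(e): forbidden (ΔL, ΔJ).
(d)–(e): forbidden (parity, ΔL).
Allowed pairs: 0 of 10.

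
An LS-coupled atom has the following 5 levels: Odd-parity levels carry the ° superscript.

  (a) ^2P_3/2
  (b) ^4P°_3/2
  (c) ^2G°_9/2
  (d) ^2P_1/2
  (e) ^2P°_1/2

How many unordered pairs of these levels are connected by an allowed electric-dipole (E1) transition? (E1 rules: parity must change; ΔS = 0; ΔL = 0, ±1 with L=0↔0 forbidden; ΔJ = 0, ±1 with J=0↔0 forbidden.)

(a)–(b): forbidden (ΔS).
(a)–(c): forbidden (ΔL, ΔJ).
(a)–(d): forbidden (parity).
(a)–(e): allowed.
(b)–(c): forbidden (parity, ΔS, ΔL, ΔJ).
(b)–(d): forbidden (ΔS).
(b)–(e): forbidden (parity, ΔS).
(c)–(d): forbidden (ΔL, ΔJ).
(c)–(e): forbidden (parity, ΔL, ΔJ).
(d)–(e): allowed.
Allowed pairs: 2 of 10.

2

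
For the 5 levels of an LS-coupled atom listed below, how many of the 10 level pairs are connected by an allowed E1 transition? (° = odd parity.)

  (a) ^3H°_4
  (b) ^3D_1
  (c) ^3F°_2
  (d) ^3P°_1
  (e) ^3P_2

(a)–(b): forbidden (ΔL, ΔJ).
(a)–(c): forbidden (parity, ΔL, ΔJ).
(a)–(d): forbidden (parity, ΔL, ΔJ).
(a)–(e): forbidden (ΔL, ΔJ).
(b)–(c): allowed.
(b)–(d): allowed.
(b)–(e): forbidden (parity).
(c)–(d): forbidden (parity, ΔL).
(c)–(e): forbidden (ΔL).
(d)–(e): allowed.
Allowed pairs: 3 of 10.

3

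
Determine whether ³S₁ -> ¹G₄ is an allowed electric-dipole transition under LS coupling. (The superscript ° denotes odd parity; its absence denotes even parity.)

Reading off the term symbols: S 1→0, L 0→4, J 1→4, parity even→even.
Parity must change: even → even — ✗.
ΔS = 0: S: 1 → 0 — ✗.
ΔL = 0, ±1 (not L=0↔0): L: 0 → 4, ΔL = +4 — ✗.
ΔJ = 0, ±1 (not J=0↔0): J: 1 → 4, ΔJ = +3 — ✗.
Rule(s) violated: parity, ΔS, ΔL, ΔJ.

forbidden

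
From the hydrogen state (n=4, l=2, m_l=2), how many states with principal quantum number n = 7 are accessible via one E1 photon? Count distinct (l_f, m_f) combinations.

4

E1 requires Δl = ±1, so l_f ∈ {1, 3}; with 0 ≤ l_f ≤ n_f−1 = 6, the allowed l_f values are {1, 3}.
For l_f = 1: m_f ∈ {m_i−1, m_i, m_i+1} ∩ [−1, 1] = {1} → 1 state.
For l_f = 3: m_f ∈ {m_i−1, m_i, m_i+1} ∩ [−3, 3] = {1, 2, 3} → 3 states.
Total: 4.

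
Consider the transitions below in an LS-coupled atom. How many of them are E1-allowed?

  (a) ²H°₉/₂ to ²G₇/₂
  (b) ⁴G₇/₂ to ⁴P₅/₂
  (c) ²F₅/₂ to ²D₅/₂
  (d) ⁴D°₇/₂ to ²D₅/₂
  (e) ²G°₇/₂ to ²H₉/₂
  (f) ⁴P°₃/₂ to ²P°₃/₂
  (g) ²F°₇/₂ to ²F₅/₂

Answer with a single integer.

(a) allowed
(b) forbidden (parity, ΔL fail)
(c) forbidden (parity fails)
(d) forbidden (ΔS fails)
(e) allowed
(f) forbidden (parity, ΔS fail)
(g) allowed
Total allowed: 3 of 7.

3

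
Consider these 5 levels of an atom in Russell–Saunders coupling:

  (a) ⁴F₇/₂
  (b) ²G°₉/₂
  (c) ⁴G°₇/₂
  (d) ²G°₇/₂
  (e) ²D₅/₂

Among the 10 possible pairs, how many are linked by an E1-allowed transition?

(a)–(b): forbidden (ΔS).
(a)–(c): allowed.
(a)–(d): forbidden (ΔS).
(a)–(e): forbidden (parity, ΔS).
(b)–(c): forbidden (parity, ΔS).
(b)–(d): forbidden (parity).
(b)–(e): forbidden (ΔL, ΔJ).
(c)–(d): forbidden (parity, ΔS).
(c)–(e): forbidden (ΔS, ΔL).
(d)–(e): forbidden (ΔL).
Allowed pairs: 1 of 10.

1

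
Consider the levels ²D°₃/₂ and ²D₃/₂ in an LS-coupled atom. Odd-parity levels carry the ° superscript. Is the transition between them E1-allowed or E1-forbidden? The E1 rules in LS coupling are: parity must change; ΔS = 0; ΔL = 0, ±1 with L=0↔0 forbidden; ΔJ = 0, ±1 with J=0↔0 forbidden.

allowed

Parity must change: odd → even — ok.
ΔL = 0, ±1 (not L=0↔0): L: 2 → 2, ΔL = +0 — ok.
ΔJ = 0, ±1 (not J=0↔0): J: 3/2 → 3/2, ΔJ = +0 — ok.
ΔS = 0: S: 1/2 → 1/2 — ok.
All four E1 rules are satisfied.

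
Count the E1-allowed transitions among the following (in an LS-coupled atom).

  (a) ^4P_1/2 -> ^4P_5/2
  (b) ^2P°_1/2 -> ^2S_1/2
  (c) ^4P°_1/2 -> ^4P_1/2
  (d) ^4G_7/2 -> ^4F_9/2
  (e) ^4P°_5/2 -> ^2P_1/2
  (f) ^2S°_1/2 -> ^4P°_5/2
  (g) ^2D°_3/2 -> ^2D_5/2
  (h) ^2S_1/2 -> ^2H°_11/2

3

(a) forbidden (parity, ΔJ fail)
(b) allowed
(c) allowed
(d) forbidden (parity fails)
(e) forbidden (ΔS, ΔJ fail)
(f) forbidden (parity, ΔS, ΔJ fail)
(g) allowed
(h) forbidden (ΔL, ΔJ fail)
Total allowed: 3 of 8.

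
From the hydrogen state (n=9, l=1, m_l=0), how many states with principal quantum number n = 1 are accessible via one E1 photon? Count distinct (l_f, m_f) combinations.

E1 requires Δl = ±1, so l_f ∈ {0, 2}; with 0 ≤ l_f ≤ n_f−1 = 0, the allowed l_f values are {0}.
For l_f = 0: m_f ∈ {m_i−1, m_i, m_i+1} ∩ [−0, 0] = {0} → 1 state.
Total: 1.

1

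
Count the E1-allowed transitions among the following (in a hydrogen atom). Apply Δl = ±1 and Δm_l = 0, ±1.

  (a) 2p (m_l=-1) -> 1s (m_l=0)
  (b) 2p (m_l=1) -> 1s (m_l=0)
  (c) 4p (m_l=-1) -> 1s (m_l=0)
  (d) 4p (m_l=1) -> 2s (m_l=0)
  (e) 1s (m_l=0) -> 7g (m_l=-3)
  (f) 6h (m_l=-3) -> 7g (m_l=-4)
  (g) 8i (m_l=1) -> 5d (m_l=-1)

(a) allowed
(b) allowed
(c) allowed
(d) allowed
(e) forbidden — Δl = +4 (E1 requires Δl = ±1); Δm_l = -3 (E1 requires Δm_l = 0, ±1)
(f) allowed
(g) forbidden — Δl = -4 (E1 requires Δl = ±1); Δm_l = -2 (E1 requires Δm_l = 0, ±1)
Total allowed: 5 of 7.

5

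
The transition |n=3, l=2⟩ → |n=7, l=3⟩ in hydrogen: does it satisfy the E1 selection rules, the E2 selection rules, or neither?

E1

Δl = 3 − 2 = +1; l_i + l_f = 5.
E1 (Δl = ±1): satisfied.
E2 (Δl = 0,±2, l_i+l_f ≥ 2): not satisfied.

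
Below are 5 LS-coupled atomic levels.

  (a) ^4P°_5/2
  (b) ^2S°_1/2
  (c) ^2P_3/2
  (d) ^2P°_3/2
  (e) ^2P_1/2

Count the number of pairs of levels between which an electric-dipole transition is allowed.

(a)–(b): forbidden (parity, ΔS, ΔJ).
(a)–(c): forbidden (ΔS).
(a)–(d): forbidden (parity, ΔS).
(a)–(e): forbidden (ΔS, ΔJ).
(b)–(c): allowed.
(b)–(d): forbidden (parity).
(b)–(e): allowed.
(c)–(d): allowed.
(c)–(e): forbidden (parity).
(d)–(e): allowed.
Allowed pairs: 4 of 10.

4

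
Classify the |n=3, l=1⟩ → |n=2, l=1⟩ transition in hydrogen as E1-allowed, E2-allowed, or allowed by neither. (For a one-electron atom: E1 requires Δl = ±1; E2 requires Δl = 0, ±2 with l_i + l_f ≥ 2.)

E2

Δl = 1 − 1 = +0; l_i + l_f = 2.
E1 (Δl = ±1): not satisfied.
E2 (Δl = 0,±2, l_i+l_f ≥ 2): satisfied.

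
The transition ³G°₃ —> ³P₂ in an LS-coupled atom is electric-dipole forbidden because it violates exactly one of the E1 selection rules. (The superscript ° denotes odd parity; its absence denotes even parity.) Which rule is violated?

Initial level: S=1, L=4, J=3, parity odd. Final level: S=1, L=1, J=2, parity even.
Parity must change: odd → even — ✓.
ΔS = 0: S: 1 → 1 — ✓.
ΔL = 0, ±1 (not L=0↔0): L: 4 → 1, ΔL = -3 — ✗.
ΔJ = 0, ±1 (not J=0↔0): J: 3 → 2, ΔJ = -1 — ✓.

the ΔL = 0, ±1 rule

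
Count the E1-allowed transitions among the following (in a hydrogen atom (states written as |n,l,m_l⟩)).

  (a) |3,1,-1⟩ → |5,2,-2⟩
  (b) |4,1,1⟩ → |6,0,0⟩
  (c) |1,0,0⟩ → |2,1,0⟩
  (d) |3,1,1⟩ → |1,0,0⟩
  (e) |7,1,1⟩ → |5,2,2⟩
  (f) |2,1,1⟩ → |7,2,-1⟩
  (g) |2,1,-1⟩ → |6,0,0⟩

6

(a) allowed
(b) allowed
(c) allowed
(d) allowed
(e) allowed
(f) forbidden — Δm_l = -2 (E1 requires Δm_l = 0, ±1)
(g) allowed
Total allowed: 6 of 7.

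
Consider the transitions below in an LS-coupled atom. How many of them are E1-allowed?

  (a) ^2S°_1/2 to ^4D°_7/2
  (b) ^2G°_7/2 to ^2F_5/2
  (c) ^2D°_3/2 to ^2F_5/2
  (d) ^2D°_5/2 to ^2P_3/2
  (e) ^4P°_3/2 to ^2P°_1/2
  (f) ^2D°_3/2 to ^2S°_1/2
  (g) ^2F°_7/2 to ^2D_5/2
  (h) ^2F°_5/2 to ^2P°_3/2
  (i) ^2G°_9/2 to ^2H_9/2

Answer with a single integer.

(a) forbidden (parity, ΔS, ΔL, ΔJ fail)
(b) allowed
(c) allowed
(d) allowed
(e) forbidden (parity, ΔS fail)
(f) forbidden (parity, ΔL fail)
(g) allowed
(h) forbidden (parity, ΔL fail)
(i) allowed
Total allowed: 5 of 9.

5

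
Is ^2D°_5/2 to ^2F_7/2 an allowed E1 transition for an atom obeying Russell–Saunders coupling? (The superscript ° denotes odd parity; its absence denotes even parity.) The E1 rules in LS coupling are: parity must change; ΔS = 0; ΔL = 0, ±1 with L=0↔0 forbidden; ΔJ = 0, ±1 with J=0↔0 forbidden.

allowed

Parity must change: odd → even — satisfied.
ΔS = 0: S: 1/2 → 1/2 — satisfied.
ΔL = 0, ±1 (not L=0↔0): L: 2 → 3, ΔL = +1 — satisfied.
ΔJ = 0, ±1 (not J=0↔0): J: 5/2 → 7/2, ΔJ = +1 — satisfied.
All four E1 rules are satisfied.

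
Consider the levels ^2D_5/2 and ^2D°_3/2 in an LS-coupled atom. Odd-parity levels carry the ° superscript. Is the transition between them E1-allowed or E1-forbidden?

Initial level: S=1/2, L=2, J=5/2, parity even. Final level: S=1/2, L=2, J=3/2, parity odd.
ΔL = 0, ±1 (not L=0↔0): L: 2 → 2, ΔL = +0 — passes.
ΔJ = 0, ±1 (not J=0↔0): J: 5/2 → 3/2, ΔJ = -1 — passes.
ΔS = 0: S: 1/2 → 1/2 — passes.
Parity must change: even → odd — passes.
All four E1 rules are satisfied.

allowed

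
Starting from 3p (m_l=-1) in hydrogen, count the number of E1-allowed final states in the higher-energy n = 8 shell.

E1 requires Δl = ±1, so l_f ∈ {0, 2}; with 0 ≤ l_f ≤ n_f−1 = 7, the allowed l_f values are {0, 2}.
For l_f = 0: m_f ∈ {m_i−1, m_i, m_i+1} ∩ [−0, 0] = {0} → 1 state.
For l_f = 2: m_f ∈ {m_i−1, m_i, m_i+1} ∩ [−2, 2] = {-2, -1, 0} → 3 states.
Total: 4.

4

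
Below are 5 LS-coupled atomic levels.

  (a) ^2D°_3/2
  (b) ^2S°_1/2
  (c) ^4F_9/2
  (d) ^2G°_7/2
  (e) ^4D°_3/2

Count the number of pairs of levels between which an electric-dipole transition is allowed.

(a)–(b): forbidden (parity, ΔL).
(a)–(c): forbidden (ΔS, ΔJ).
(a)–(d): forbidden (parity, ΔL, ΔJ).
(a)–(e): forbidden (parity, ΔS).
(b)–(c): forbidden (ΔS, ΔL, ΔJ).
(b)–(d): forbidden (parity, ΔL, ΔJ).
(b)–(e): forbidden (parity, ΔS, ΔL).
(c)–(d): forbidden (ΔS).
(c)–(e): forbidden (ΔJ).
(d)–(e): forbidden (parity, ΔS, ΔL, ΔJ).
Allowed pairs: 0 of 10.

0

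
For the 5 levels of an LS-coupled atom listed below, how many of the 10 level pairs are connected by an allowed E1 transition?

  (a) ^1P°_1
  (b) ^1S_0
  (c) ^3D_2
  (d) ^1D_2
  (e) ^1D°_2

(a)–(b): allowed.
(a)–(c): forbidden (ΔS).
(a)–(d): allowed.
(a)–(e): forbidden (parity).
(b)–(c): forbidden (parity, ΔS, ΔL, ΔJ).
(b)–(d): forbidden (parity, ΔL, ΔJ).
(b)–(e): forbidden (ΔL, ΔJ).
(c)–(d): forbidden (parity, ΔS).
(c)–(e): forbidden (ΔS).
(d)–(e): allowed.
Allowed pairs: 3 of 10.

3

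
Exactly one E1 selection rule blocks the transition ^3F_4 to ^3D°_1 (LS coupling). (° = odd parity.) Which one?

Reading off the term symbols: S 1→1, L 3→2, J 4→1, parity even→odd.
Parity must change: even → odd — ok.
ΔS = 0: S: 1 → 1 — ok.
ΔJ = 0, ±1 (not J=0↔0): J: 4 → 1, ΔJ = -3 — fails.
ΔL = 0, ±1 (not L=0↔0): L: 3 → 2, ΔL = -1 — ok.

the ΔJ = 0, ±1 rule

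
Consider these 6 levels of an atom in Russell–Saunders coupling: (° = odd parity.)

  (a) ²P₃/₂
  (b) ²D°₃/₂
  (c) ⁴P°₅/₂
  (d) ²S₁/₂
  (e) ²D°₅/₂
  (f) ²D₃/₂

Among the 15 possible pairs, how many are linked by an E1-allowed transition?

4

(a)–(b): allowed.
(a)–(c): forbidden (ΔS).
(a)–(d): forbidden (parity).
(a)–(e): allowed.
(a)–(f): forbidden (parity).
(b)–(c): forbidden (parity, ΔS).
(b)–(d): forbidden (ΔL).
(b)–(e): forbidden (parity).
(b)–(f): allowed.
(c)–(d): forbidden (ΔS, ΔJ).
(c)–(e): forbidden (parity, ΔS).
(c)–(f): forbidden (ΔS).
(d)–(e): forbidden (ΔL, ΔJ).
(d)–(f): forbidden (parity, ΔL).
(e)–(f): allowed.
Allowed pairs: 4 of 15.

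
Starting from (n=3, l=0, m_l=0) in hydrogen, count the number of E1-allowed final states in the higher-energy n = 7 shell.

3

E1 requires Δl = ±1, so l_f ∈ {-1, 1}; with 0 ≤ l_f ≤ n_f−1 = 6, the allowed l_f values are {1}.
For l_f = 1: m_f ∈ {m_i−1, m_i, m_i+1} ∩ [−1, 1] = {-1, 0, 1} → 3 states.
Total: 3.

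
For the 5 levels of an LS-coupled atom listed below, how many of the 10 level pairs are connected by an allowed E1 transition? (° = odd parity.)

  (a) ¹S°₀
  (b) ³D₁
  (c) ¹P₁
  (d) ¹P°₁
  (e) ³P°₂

3

(a)–(b): forbidden (ΔS, ΔL).
(a)–(c): allowed.
(a)–(d): forbidden (parity).
(a)–(e): forbidden (parity, ΔS, ΔJ).
(b)–(c): forbidden (parity, ΔS).
(b)–(d): forbidden (ΔS).
(b)–(e): allowed.
(c)–(d): allowed.
(c)–(e): forbidden (ΔS).
(d)–(e): forbidden (parity, ΔS).
Allowed pairs: 3 of 10.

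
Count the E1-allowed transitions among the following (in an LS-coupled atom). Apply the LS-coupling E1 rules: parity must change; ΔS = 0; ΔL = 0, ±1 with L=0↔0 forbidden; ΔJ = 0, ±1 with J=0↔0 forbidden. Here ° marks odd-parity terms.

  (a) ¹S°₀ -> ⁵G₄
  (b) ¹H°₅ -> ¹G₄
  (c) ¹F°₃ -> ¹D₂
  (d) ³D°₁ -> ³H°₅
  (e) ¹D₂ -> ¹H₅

(a) forbidden (ΔS, ΔL, ΔJ fail)
(b) allowed
(c) allowed
(d) forbidden (parity, ΔL, ΔJ fail)
(e) forbidden (parity, ΔL, ΔJ fail)
Total allowed: 2 of 5.

2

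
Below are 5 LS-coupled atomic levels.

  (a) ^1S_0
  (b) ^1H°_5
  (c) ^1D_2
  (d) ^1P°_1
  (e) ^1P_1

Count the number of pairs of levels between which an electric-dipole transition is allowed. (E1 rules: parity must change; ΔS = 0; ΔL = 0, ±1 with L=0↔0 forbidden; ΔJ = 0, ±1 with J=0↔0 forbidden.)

(a)–(b): forbidden (ΔL, ΔJ).
(a)–(c): forbidden (parity, ΔL, ΔJ).
(a)–(d): allowed.
(a)–(e): forbidden (parity).
(b)–(c): forbidden (ΔL, ΔJ).
(b)–(d): forbidden (parity, ΔL, ΔJ).
(b)–(e): forbidden (ΔL, ΔJ).
(c)–(d): allowed.
(c)–(e): forbidden (parity).
(d)–(e): allowed.
Allowed pairs: 3 of 10.

3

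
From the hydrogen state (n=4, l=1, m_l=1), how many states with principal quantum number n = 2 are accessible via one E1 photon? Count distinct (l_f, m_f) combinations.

1

E1 requires Δl = ±1, so l_f ∈ {0, 2}; with 0 ≤ l_f ≤ n_f−1 = 1, the allowed l_f values are {0}.
For l_f = 0: m_f ∈ {m_i−1, m_i, m_i+1} ∩ [−0, 0] = {0} → 1 state.
Total: 1.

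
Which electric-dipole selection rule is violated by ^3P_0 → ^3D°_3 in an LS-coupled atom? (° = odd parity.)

the ΔJ = 0, ±1 rule

ΔL = 0, ±1 (not L=0↔0): L: 1 → 2, ΔL = +1 — ✓.
ΔJ = 0, ±1 (not J=0↔0): J: 0 → 3, ΔJ = +3 — ✗.
Parity must change: even → odd — ✓.
ΔS = 0: S: 1 → 1 — ✓.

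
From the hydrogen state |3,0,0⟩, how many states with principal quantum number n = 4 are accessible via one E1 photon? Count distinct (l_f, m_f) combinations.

E1 requires Δl = ±1, so l_f ∈ {-1, 1}; with 0 ≤ l_f ≤ n_f−1 = 3, the allowed l_f values are {1}.
For l_f = 1: m_f ∈ {m_i−1, m_i, m_i+1} ∩ [−1, 1] = {-1, 0, 1} → 3 states.
Total: 3.

3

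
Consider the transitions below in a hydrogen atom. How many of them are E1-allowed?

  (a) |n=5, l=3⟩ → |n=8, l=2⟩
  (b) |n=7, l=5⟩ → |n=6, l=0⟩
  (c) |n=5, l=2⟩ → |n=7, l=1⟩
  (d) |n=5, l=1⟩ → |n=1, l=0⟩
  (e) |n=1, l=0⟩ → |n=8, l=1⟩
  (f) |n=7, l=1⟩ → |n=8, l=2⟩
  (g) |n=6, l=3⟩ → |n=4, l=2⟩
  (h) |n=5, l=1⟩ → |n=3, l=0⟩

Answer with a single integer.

(a) allowed
(b) forbidden — Δl = -5 (E1 requires Δl = ±1)
(c) allowed
(d) allowed
(e) allowed
(f) allowed
(g) allowed
(h) allowed
Total allowed: 7 of 8.

7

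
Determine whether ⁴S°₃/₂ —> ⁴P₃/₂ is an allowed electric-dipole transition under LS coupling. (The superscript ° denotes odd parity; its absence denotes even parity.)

Reading off the term symbols: S 3/2→3/2, L 0→1, J 3/2→3/2, parity odd→even.
ΔS = 0: S: 3/2 → 3/2 — satisfied.
ΔL = 0, ±1 (not L=0↔0): L: 0 → 1, ΔL = +1 — satisfied.
Parity must change: odd → even — satisfied.
ΔJ = 0, ±1 (not J=0↔0): J: 3/2 → 3/2, ΔJ = +0 — satisfied.
All four E1 rules are satisfied.

allowed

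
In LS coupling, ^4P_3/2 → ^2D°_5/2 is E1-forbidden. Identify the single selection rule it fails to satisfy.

Parity must change: even → odd — satisfied.
ΔS = 0: S: 3/2 → 1/2 — violated.
ΔL = 0, ±1 (not L=0↔0): L: 1 → 2, ΔL = +1 — satisfied.
ΔJ = 0, ±1 (not J=0↔0): J: 3/2 → 5/2, ΔJ = +1 — satisfied.

the ΔS = 0 rule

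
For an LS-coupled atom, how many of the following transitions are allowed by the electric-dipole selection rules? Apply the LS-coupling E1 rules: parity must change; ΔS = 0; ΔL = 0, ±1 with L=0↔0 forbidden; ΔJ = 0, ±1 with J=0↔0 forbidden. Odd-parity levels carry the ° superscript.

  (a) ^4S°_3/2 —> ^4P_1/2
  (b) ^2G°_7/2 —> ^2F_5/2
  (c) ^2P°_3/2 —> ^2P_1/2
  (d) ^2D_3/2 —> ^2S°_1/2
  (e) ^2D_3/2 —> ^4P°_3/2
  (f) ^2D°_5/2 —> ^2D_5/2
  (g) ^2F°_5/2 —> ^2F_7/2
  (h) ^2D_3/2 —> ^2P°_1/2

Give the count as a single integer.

(a) allowed
(b) allowed
(c) allowed
(d) forbidden (ΔL fails)
(e) forbidden (ΔS fails)
(f) allowed
(g) allowed
(h) allowed
Total allowed: 6 of 8.

6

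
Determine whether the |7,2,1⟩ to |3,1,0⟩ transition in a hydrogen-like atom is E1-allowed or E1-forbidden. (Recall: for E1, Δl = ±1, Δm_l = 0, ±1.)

l: 2 → 1 (Δl = -1). Δl = ±1 ok.
Δm_l = 0 − (1) = -1. E1 requires Δm_l = 0, ±1: ok.
All E1 selection rules are satisfied.

allowed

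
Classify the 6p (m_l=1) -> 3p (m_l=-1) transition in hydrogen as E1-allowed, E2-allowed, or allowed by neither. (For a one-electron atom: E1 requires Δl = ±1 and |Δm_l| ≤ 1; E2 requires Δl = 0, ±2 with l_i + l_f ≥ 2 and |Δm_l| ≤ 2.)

Δl = 1 − 1 = +0; l_i + l_f = 2.
Δm_l = -2.
E1 (Δl = ±1, |Δm_l| ≤ 1): not satisfied.
E2 (Δl = 0,±2, l_i+l_f ≥ 2, |Δm_l| ≤ 2): satisfied.

E2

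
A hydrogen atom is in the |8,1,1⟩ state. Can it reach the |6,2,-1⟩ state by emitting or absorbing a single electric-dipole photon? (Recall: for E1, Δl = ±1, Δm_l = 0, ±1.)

Initial l = 1, final l = 2, so Δl = +1. E1 requires Δl = ±1: ✓.
Δm_l = -1 − (1) = -2. E1 requires Δm_l = 0, ±1: ✗.
The transition is electric-dipole forbidden.

forbidden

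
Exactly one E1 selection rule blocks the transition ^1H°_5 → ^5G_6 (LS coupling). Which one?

the ΔS = 0 rule

Reading off the term symbols: S 0→2, L 5→4, J 5→6, parity odd→even.
Parity must change: odd → even — passes.
ΔJ = 0, ±1 (not J=0↔0): J: 5 → 6, ΔJ = +1 — passes.
ΔL = 0, ±1 (not L=0↔0): L: 5 → 4, ΔL = -1 — passes.
ΔS = 0: S: 0 → 2 — fails.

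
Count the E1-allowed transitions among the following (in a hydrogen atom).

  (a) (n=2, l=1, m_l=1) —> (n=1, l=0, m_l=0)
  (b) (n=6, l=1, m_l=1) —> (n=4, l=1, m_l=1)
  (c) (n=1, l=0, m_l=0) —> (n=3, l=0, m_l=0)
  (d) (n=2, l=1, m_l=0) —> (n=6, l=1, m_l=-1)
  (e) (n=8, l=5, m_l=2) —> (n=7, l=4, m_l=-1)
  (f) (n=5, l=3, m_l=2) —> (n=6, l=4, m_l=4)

(a) allowed
(b) forbidden — Δl = +0 (E1 requires Δl = ±1)
(c) forbidden — Δl = +0 (E1 requires Δl = ±1)
(d) forbidden — Δl = +0 (E1 requires Δl = ±1)
(e) forbidden — Δm_l = -3 (E1 requires Δm_l = 0, ±1)
(f) forbidden — Δm_l = +2 (E1 requires Δm_l = 0, ±1)
Total allowed: 1 of 6.

1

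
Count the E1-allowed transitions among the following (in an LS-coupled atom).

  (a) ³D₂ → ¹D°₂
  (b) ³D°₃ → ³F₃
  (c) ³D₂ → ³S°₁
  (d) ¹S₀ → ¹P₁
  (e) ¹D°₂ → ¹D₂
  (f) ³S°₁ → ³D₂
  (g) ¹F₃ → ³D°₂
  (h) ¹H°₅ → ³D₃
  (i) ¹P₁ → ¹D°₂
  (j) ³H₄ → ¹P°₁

(a) forbidden (ΔS fails)
(b) allowed
(c) forbidden (ΔL fails)
(d) forbidden (parity fails)
(e) allowed
(f) forbidden (ΔL fails)
(g) forbidden (ΔS fails)
(h) forbidden (ΔS, ΔL, ΔJ fail)
(i) allowed
(j) forbidden (ΔS, ΔL, ΔJ fail)
Total allowed: 3 of 10.

3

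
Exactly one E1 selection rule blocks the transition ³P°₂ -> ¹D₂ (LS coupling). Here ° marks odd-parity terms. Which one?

the ΔS = 0 rule

Reading off the term symbols: S 1→0, L 1→2, J 2→2, parity odd→even.
Parity must change: odd → even — ok.
ΔS = 0: S: 1 → 0 — fails.
ΔL = 0, ±1 (not L=0↔0): L: 1 → 2, ΔL = +1 — ok.
ΔJ = 0, ±1 (not J=0↔0): J: 2 → 2, ΔJ = +0 — ok.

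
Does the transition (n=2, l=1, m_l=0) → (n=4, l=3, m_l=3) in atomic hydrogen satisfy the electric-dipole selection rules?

Δl = 3 − 1 = +2; the E1 rule Δl = ±1 is fails.
m_l: 0 → 3 (Δm_l = +3). |Δm_l| ≤ 1 fails.
The transition is electric-dipole forbidden.

forbidden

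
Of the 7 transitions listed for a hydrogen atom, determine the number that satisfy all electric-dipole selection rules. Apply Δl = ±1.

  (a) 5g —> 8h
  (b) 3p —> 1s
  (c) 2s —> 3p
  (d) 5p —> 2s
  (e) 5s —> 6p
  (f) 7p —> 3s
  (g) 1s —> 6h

(a) allowed
(b) allowed
(c) allowed
(d) allowed
(e) allowed
(f) allowed
(g) forbidden — Δl = +5 (E1 requires Δl = ±1)
Total allowed: 6 of 7.

6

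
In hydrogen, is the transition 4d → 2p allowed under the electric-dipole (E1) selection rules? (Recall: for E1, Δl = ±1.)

Initial l = 2, final l = 1, so Δl = -1. E1 requires Δl = ±1: ✓.
All E1 selection rules are satisfied.

allowed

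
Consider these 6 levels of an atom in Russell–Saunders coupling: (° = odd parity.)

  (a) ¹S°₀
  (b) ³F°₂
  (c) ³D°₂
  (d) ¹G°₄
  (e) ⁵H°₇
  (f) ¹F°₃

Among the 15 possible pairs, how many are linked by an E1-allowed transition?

(a)–(b): forbidden (parity, ΔS, ΔL, ΔJ).
(a)–(c): forbidden (parity, ΔS, ΔL, ΔJ).
(a)–(d): forbidden (parity, ΔL, ΔJ).
(a)–(e): forbidden (parity, ΔS, ΔL, ΔJ).
(a)–(f): forbidden (parity, ΔL, ΔJ).
(b)–(c): forbidden (parity).
(b)–(d): forbidden (parity, ΔS, ΔJ).
(b)–(e): forbidden (parity, ΔS, ΔL, ΔJ).
(b)–(f): forbidden (parity, ΔS).
(c)–(d): forbidden (parity, ΔS, ΔL, ΔJ).
(c)–(e): forbidden (parity, ΔS, ΔL, ΔJ).
(c)–(f): forbidden (parity, ΔS).
(d)–(e): forbidden (parity, ΔS, ΔJ).
(d)–(f): forbidden (parity).
(e)–(f): forbidden (parity, ΔS, ΔL, ΔJ).
Allowed pairs: 0 of 15.

0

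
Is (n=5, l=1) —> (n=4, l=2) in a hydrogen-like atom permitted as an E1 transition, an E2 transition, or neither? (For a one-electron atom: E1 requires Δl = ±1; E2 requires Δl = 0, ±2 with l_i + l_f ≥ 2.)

Δl = 2 − 1 = +1; l_i + l_f = 3.
E1 (Δl = ±1): satisfied.
E2 (Δl = 0,±2, l_i+l_f ≥ 2): not satisfied.

E1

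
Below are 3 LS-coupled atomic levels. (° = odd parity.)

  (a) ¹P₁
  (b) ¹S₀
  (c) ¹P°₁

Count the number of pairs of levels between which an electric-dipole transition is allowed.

2

(a)–(b): forbidden (parity).
(a)–(c): allowed.
(b)–(c): allowed.
Allowed pairs: 2 of 3.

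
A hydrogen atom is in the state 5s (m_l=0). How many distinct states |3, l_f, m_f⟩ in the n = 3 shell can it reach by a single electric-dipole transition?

E1 requires Δl = ±1, so l_f ∈ {-1, 1}; with 0 ≤ l_f ≤ n_f−1 = 2, the allowed l_f values are {1}.
For l_f = 1: m_f ∈ {m_i−1, m_i, m_i+1} ∩ [−1, 1] = {-1, 0, 1} → 3 states.
Total: 3.

3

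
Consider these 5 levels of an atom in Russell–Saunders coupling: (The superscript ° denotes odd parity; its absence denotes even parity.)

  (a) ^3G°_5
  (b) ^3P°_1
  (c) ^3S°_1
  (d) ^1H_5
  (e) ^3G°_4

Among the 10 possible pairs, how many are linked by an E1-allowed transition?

0

(a)–(b): forbidden (parity, ΔL, ΔJ).
(a)–(c): forbidden (parity, ΔL, ΔJ).
(a)–(d): forbidden (ΔS).
(a)–(e): forbidden (parity).
(b)–(c): forbidden (parity).
(b)–(d): forbidden (ΔS, ΔL, ΔJ).
(b)–(e): forbidden (parity, ΔL, ΔJ).
(c)–(d): forbidden (ΔS, ΔL, ΔJ).
(c)–(e): forbidden (parity, ΔL, ΔJ).
(d)–(e): forbidden (ΔS).
Allowed pairs: 0 of 10.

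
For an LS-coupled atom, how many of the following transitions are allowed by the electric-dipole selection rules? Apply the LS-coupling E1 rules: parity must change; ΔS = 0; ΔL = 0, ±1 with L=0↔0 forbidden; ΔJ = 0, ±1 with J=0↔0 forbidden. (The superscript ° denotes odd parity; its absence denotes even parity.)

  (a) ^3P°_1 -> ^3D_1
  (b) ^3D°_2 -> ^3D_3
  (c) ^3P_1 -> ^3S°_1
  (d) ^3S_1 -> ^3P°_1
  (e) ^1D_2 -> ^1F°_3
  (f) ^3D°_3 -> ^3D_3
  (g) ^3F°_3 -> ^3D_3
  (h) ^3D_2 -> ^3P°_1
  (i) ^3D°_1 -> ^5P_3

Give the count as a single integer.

8

(a) allowed
(b) allowed
(c) allowed
(d) allowed
(e) allowed
(f) allowed
(g) allowed
(h) allowed
(i) forbidden (ΔS, ΔJ fail)
Total allowed: 8 of 9.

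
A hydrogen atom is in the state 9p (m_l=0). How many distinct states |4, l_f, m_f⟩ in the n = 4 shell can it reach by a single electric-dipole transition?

4

E1 requires Δl = ±1, so l_f ∈ {0, 2}; with 0 ≤ l_f ≤ n_f−1 = 3, the allowed l_f values are {0, 2}.
For l_f = 0: m_f ∈ {m_i−1, m_i, m_i+1} ∩ [−0, 0] = {0} → 1 state.
For l_f = 2: m_f ∈ {m_i−1, m_i, m_i+1} ∩ [−2, 2] = {-1, 0, 1} → 3 states.
Total: 4.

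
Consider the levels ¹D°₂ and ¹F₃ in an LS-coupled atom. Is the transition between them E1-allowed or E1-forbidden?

allowed

Parity must change: odd → even — ok.
ΔS = 0: S: 0 → 0 — ok.
ΔL = 0, ±1 (not L=0↔0): L: 2 → 3, ΔL = +1 — ok.
ΔJ = 0, ±1 (not J=0↔0): J: 2 → 3, ΔJ = +1 — ok.
All four E1 rules are satisfied.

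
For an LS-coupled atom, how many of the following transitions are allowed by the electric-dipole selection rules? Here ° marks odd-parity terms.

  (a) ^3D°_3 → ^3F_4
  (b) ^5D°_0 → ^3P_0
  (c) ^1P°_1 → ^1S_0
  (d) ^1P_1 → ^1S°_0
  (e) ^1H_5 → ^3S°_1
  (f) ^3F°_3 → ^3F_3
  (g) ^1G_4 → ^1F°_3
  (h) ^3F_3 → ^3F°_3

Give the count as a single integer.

(a) allowed
(b) forbidden (ΔS, ΔJ fail)
(c) allowed
(d) allowed
(e) forbidden (ΔS, ΔL, ΔJ fail)
(f) allowed
(g) allowed
(h) allowed
Total allowed: 6 of 8.

6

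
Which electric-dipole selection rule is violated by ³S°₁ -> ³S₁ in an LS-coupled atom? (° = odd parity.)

the L=0 ↔ L=0 exclusion

Reading off the term symbols: S 1→1, L 0→0, J 1→1, parity odd→even.
Parity must change: odd → even — ok.
ΔL = 0, ±1 (not L=0↔0): L: 0 → 0, ΔL = +0 — fails.
ΔS = 0: S: 1 → 1 — ok.
ΔJ = 0, ±1 (not J=0↔0): J: 1 → 1, ΔJ = +0 — ok.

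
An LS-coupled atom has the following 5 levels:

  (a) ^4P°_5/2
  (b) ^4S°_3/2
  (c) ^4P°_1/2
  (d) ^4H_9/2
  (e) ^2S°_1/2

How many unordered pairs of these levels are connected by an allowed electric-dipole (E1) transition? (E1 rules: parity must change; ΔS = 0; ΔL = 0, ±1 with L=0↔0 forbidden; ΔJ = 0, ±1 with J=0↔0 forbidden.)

(a)–(b): forbidden (parity).
(a)–(c): forbidden (parity, ΔJ).
(a)–(d): forbidden (ΔL, ΔJ).
(a)–(e): forbidden (parity, ΔS, ΔJ).
(b)–(c): forbidden (parity).
(b)–(d): forbidden (ΔL, ΔJ).
(b)–(e): forbidden (parity, ΔS, ΔL).
(c)–(d): forbidden (ΔL, ΔJ).
(c)–(e): forbidden (parity, ΔS).
(d)–(e): forbidden (ΔS, ΔL, ΔJ).
Allowed pairs: 0 of 10.

0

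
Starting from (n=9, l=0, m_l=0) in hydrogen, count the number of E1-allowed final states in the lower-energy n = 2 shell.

3

E1 requires Δl = ±1, so l_f ∈ {-1, 1}; with 0 ≤ l_f ≤ n_f−1 = 1, the allowed l_f values are {1}.
For l_f = 1: m_f ∈ {m_i−1, m_i, m_i+1} ∩ [−1, 1] = {-1, 0, 1} → 3 states.
Total: 3.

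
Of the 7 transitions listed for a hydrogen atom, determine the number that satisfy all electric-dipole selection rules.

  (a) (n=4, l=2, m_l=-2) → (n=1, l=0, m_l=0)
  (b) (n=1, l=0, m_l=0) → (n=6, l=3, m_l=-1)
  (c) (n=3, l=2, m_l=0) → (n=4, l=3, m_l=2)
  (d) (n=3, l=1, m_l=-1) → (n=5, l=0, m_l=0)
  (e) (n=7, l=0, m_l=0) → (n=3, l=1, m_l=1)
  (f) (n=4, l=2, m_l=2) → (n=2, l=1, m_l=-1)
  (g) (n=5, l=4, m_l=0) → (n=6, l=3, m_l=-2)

2

(a) forbidden — Δl = -2 (E1 requires Δl = ±1); Δm_l = +2 (E1 requires Δm_l = 0, ±1)
(b) forbidden — Δl = +3 (E1 requires Δl = ±1)
(c) forbidden — Δm_l = +2 (E1 requires Δm_l = 0, ±1)
(d) allowed
(e) allowed
(f) forbidden — Δm_l = -3 (E1 requires Δm_l = 0, ±1)
(g) forbidden — Δm_l = -2 (E1 requires Δm_l = 0, ±1)
Total allowed: 2 of 7.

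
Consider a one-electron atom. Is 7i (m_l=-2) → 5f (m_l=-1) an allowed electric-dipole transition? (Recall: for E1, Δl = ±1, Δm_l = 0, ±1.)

Initial l = 6, final l = 3, so Δl = -3. E1 requires Δl = ±1: ✗.
Δm_l = -1 − (-2) = +1. E1 requires Δm_l = 0, ±1: ✓.
The transition is electric-dipole forbidden.

forbidden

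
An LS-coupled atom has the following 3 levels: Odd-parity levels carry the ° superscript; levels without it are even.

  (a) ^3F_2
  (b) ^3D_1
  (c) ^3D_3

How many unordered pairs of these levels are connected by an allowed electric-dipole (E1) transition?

0

(a)–(b): forbidden (parity).
(a)–(c): forbidden (parity).
(b)–(c): forbidden (parity, ΔJ).
Allowed pairs: 0 of 3.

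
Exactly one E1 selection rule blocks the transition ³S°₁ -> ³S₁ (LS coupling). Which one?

the L=0 ↔ L=0 exclusion

Reading off the term symbols: S 1→1, L 0→0, J 1→1, parity odd→even.
ΔL = 0, ±1 (not L=0↔0): L: 0 → 0, ΔL = +0 — fails.
ΔJ = 0, ±1 (not J=0↔0): J: 1 → 1, ΔJ = +0 — ok.
Parity must change: odd → even — ok.
ΔS = 0: S: 1 → 1 — ok.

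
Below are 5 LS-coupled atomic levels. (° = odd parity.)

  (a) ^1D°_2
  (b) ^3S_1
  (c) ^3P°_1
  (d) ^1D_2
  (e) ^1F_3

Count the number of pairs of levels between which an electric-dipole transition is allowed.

3

(a)–(b): forbidden (ΔS, ΔL).
(a)–(c): forbidden (parity, ΔS).
(a)–(d): allowed.
(a)–(e): allowed.
(b)–(c): allowed.
(b)–(d): forbidden (parity, ΔS, ΔL).
(b)–(e): forbidden (parity, ΔS, ΔL, ΔJ).
(c)–(d): forbidden (ΔS).
(c)–(e): forbidden (ΔS, ΔL, ΔJ).
(d)–(e): forbidden (parity).
Allowed pairs: 3 of 10.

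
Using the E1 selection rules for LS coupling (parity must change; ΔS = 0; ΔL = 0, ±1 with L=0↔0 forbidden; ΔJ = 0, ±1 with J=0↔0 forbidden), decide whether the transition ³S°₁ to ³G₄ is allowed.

forbidden

Initial level: S=1, L=0, J=1, parity odd. Final level: S=1, L=4, J=4, parity even.
Parity must change: odd → even — ✓.
ΔL = 0, ±1 (not L=0↔0): L: 0 → 4, ΔL = +4 — ✗.
ΔJ = 0, ±1 (not J=0↔0): J: 1 → 4, ΔJ = +3 — ✗.
ΔS = 0: S: 1 → 1 — ✓.
Rule(s) violated: ΔL, ΔJ.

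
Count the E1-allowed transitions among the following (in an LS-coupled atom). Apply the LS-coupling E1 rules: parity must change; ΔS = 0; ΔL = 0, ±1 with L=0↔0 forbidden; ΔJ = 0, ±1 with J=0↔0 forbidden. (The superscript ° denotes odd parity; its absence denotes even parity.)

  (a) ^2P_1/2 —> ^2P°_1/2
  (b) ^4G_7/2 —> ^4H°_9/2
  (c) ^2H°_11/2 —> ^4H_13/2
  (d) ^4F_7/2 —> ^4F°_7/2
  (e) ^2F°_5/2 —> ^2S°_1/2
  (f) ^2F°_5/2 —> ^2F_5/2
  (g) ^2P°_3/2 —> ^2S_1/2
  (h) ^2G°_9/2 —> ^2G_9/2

6

(a) allowed
(b) allowed
(c) forbidden (ΔS fails)
(d) allowed
(e) forbidden (parity, ΔL, ΔJ fail)
(f) allowed
(g) allowed
(h) allowed
Total allowed: 6 of 8.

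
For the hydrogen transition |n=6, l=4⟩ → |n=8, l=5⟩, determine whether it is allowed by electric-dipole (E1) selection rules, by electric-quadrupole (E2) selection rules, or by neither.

Δl = 5 − 4 = +1; l_i + l_f = 9.
E1 (Δl = ±1): satisfied.
E2 (Δl = 0,±2, l_i+l_f ≥ 2): not satisfied.

E1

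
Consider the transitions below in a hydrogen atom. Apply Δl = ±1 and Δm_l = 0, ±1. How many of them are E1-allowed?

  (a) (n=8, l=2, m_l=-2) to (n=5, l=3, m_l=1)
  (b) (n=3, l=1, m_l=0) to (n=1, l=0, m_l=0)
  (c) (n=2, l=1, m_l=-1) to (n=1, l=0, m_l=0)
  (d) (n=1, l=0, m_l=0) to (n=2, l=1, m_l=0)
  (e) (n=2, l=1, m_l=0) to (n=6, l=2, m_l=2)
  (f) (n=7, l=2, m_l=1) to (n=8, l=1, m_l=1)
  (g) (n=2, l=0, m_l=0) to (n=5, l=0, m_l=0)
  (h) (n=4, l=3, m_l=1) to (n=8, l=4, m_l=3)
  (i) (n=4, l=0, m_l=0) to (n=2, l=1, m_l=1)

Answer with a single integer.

(a) forbidden — Δm_l = +3 (E1 requires Δm_l = 0, ±1)
(b) allowed
(c) allowed
(d) allowed
(e) forbidden — Δm_l = +2 (E1 requires Δm_l = 0, ±1)
(f) allowed
(g) forbidden — Δl = +0 (E1 requires Δl = ±1)
(h) forbidden — Δm_l = +2 (E1 requires Δm_l = 0, ±1)
(i) allowed
Total allowed: 5 of 9.

5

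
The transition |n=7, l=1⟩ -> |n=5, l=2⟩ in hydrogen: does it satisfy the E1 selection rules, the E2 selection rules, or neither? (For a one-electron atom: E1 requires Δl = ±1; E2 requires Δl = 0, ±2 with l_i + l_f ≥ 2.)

Δl = 2 − 1 = +1; l_i + l_f = 3.
E1 (Δl = ±1): satisfied.
E2 (Δl = 0,±2, l_i+l_f ≥ 2): not satisfied.

E1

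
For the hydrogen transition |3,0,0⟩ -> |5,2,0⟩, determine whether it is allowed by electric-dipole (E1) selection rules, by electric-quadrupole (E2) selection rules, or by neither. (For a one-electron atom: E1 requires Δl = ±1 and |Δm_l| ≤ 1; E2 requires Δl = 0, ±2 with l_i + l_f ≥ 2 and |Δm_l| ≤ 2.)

E2

Δl = 2 − 0 = +2; l_i + l_f = 2.
Δm_l = +0.
E1 (Δl = ±1, |Δm_l| ≤ 1): not satisfied.
E2 (Δl = 0,±2, l_i+l_f ≥ 2, |Δm_l| ≤ 2): satisfied.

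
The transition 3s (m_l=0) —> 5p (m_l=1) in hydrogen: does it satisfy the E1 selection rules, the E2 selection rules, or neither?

E1

Δl = 1 − 0 = +1; l_i + l_f = 1.
Δm_l = +1.
E1 (Δl = ±1, |Δm_l| ≤ 1): satisfied.
E2 (Δl = 0,±2, l_i+l_f ≥ 2, |Δm_l| ≤ 2): not satisfied.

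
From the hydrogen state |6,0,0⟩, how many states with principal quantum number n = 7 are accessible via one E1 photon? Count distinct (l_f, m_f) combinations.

E1 requires Δl = ±1, so l_f ∈ {-1, 1}; with 0 ≤ l_f ≤ n_f−1 = 6, the allowed l_f values are {1}.
For l_f = 1: m_f ∈ {m_i−1, m_i, m_i+1} ∩ [−1, 1] = {-1, 0, 1} → 3 states.
Total: 3.

3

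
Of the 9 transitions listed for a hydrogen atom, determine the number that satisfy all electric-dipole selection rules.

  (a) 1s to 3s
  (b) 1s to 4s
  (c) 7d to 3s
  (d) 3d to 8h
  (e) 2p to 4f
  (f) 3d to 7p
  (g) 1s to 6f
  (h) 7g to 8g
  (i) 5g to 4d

1

(a) forbidden — Δl = +0 (E1 requires Δl = ±1)
(b) forbidden — Δl = +0 (E1 requires Δl = ±1)
(c) forbidden — Δl = -2 (E1 requires Δl = ±1)
(d) forbidden — Δl = +3 (E1 requires Δl = ±1)
(e) forbidden — Δl = +2 (E1 requires Δl = ±1)
(f) allowed
(g) forbidden — Δl = +3 (E1 requires Δl = ±1)
(h) forbidden — Δl = +0 (E1 requires Δl = ±1)
(i) forbidden — Δl = -2 (E1 requires Δl = ±1)
Total allowed: 1 of 9.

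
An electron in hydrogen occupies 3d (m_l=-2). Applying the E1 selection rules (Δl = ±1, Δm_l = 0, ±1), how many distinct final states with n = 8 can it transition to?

4

E1 requires Δl = ±1, so l_f ∈ {1, 3}; with 0 ≤ l_f ≤ n_f−1 = 7, the allowed l_f values are {1, 3}.
For l_f = 1: m_f ∈ {m_i−1, m_i, m_i+1} ∩ [−1, 1] = {-1} → 1 state.
For l_f = 3: m_f ∈ {m_i−1, m_i, m_i+1} ∩ [−3, 3] = {-3, -2, -1} → 3 states.
Total: 4.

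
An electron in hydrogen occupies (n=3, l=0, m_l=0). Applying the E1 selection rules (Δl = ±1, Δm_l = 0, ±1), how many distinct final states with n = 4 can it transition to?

E1 requires Δl = ±1, so l_f ∈ {-1, 1}; with 0 ≤ l_f ≤ n_f−1 = 3, the allowed l_f values are {1}.
For l_f = 1: m_f ∈ {m_i−1, m_i, m_i+1} ∩ [−1, 1] = {-1, 0, 1} → 3 states.
Total: 3.

3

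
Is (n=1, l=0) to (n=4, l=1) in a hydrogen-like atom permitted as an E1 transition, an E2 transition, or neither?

Δl = 1 − 0 = +1; l_i + l_f = 1.
E1 (Δl = ±1): satisfied.
E2 (Δl = 0,±2, l_i+l_f ≥ 2): not satisfied.

E1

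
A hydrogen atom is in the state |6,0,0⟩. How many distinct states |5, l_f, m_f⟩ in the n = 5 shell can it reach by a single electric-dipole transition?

E1 requires Δl = ±1, so l_f ∈ {-1, 1}; with 0 ≤ l_f ≤ n_f−1 = 4, the allowed l_f values are {1}.
For l_f = 1: m_f ∈ {m_i−1, m_i, m_i+1} ∩ [−1, 1] = {-1, 0, 1} → 3 states.
Total: 3.

3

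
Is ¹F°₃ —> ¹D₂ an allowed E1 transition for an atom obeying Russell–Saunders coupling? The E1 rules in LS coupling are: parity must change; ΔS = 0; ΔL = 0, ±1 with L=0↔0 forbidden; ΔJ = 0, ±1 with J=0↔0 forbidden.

allowed

Reading off the term symbols: S 0→0, L 3→2, J 3→2, parity odd→even.
Parity must change: odd → even — ok.
ΔS = 0: S: 0 → 0 — ok.
ΔL = 0, ±1 (not L=0↔0): L: 3 → 2, ΔL = -1 — ok.
ΔJ = 0, ±1 (not J=0↔0): J: 3 → 2, ΔJ = -1 — ok.
All four E1 rules are satisfied.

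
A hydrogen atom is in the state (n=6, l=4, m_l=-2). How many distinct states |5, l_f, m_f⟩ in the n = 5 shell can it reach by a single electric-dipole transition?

E1 requires Δl = ±1, so l_f ∈ {3, 5}; with 0 ≤ l_f ≤ n_f−1 = 4, the allowed l_f values are {3}.
For l_f = 3: m_f ∈ {m_i−1, m_i, m_i+1} ∩ [−3, 3] = {-3, -2, -1} → 3 states.
Total: 3.

3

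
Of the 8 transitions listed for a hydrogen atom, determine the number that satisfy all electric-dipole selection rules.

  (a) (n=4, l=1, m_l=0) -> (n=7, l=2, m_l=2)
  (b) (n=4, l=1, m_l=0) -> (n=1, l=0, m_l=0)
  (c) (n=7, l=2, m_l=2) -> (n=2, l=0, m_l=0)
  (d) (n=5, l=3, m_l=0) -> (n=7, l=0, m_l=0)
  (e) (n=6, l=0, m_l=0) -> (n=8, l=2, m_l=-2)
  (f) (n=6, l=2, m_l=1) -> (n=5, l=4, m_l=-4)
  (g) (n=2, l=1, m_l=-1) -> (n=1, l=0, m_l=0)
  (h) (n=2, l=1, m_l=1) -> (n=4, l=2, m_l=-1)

(a) forbidden — Δm_l = +2 (E1 requires Δm_l = 0, ±1)
(b) allowed
(c) forbidden — Δl = -2 (E1 requires Δl = ±1); Δm_l = -2 (E1 requires Δm_l = 0, ±1)
(d) forbidden — Δl = -3 (E1 requires Δl = ±1)
(e) forbidden — Δl = +2 (E1 requires Δl = ±1); Δm_l = -2 (E1 requires Δm_l = 0, ±1)
(f) forbidden — Δl = +2 (E1 requires Δl = ±1); Δm_l = -5 (E1 requires Δm_l = 0, ±1)
(g) allowed
(h) forbidden — Δm_l = -2 (E1 requires Δm_l = 0, ±1)
Total allowed: 2 of 8.

2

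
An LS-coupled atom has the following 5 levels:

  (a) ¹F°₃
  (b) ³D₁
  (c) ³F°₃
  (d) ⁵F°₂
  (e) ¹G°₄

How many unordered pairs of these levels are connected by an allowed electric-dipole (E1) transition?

0

(a)–(b): forbidden (ΔS, ΔJ).
(a)–(c): forbidden (parity, ΔS).
(a)–(d): forbidden (parity, ΔS).
(a)–(e): forbidden (parity).
(b)–(c): forbidden (ΔJ).
(b)–(d): forbidden (ΔS).
(b)–(e): forbidden (ΔS, ΔL, ΔJ).
(c)–(d): forbidden (parity, ΔS).
(c)–(e): forbidden (parity, ΔS).
(d)–(e): forbidden (parity, ΔS, ΔJ).
Allowed pairs: 0 of 10.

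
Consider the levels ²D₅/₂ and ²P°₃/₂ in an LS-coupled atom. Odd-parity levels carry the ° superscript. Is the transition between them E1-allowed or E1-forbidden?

allowed

Initial level: S=1/2, L=2, J=5/2, parity even. Final level: S=1/2, L=1, J=3/2, parity odd.
ΔS = 0: S: 1/2 → 1/2 — ✓.
ΔJ = 0, ±1 (not J=0↔0): J: 5/2 → 3/2, ΔJ = -1 — ✓.
Parity must change: even → odd — ✓.
ΔL = 0, ±1 (not L=0↔0): L: 2 → 1, ΔL = -1 — ✓.
All four E1 rules are satisfied.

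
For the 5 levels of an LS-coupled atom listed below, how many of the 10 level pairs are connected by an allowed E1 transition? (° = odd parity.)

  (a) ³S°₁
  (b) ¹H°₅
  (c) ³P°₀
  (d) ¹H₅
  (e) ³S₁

2

(a)–(b): forbidden (parity, ΔS, ΔL, ΔJ).
(a)–(c): forbidden (parity).
(a)–(d): forbidden (ΔS, ΔL, ΔJ).
(a)–(e): forbidden (ΔL).
(b)–(c): forbidden (parity, ΔS, ΔL, ΔJ).
(b)–(d): allowed.
(b)–(e): forbidden (ΔS, ΔL, ΔJ).
(c)–(d): forbidden (ΔS, ΔL, ΔJ).
(c)–(e): allowed.
(d)–(e): forbidden (parity, ΔS, ΔL, ΔJ).
Allowed pairs: 2 of 10.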